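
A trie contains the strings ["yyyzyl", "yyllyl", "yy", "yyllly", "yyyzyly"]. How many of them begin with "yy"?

5

Filter for entries beginning with "yy":
Words under "yy": yy, yyllly, yyllyl, yyyzyl, yyyzyly
Count: 5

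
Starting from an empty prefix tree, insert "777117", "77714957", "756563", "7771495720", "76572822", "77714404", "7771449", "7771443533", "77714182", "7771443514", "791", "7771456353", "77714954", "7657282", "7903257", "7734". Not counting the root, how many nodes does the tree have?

52

Count nodes per top-level branch (shared prefixes stored once):
  '7'-branch (756563, 7657282, 76572822, 7734, 777117, 77714182, 77714404, 7771443514, 7771443533, 7771449, 7771456353, 77714954, 77714957, 7771495720, 7903257, 791): 52 nodes
Sum: 52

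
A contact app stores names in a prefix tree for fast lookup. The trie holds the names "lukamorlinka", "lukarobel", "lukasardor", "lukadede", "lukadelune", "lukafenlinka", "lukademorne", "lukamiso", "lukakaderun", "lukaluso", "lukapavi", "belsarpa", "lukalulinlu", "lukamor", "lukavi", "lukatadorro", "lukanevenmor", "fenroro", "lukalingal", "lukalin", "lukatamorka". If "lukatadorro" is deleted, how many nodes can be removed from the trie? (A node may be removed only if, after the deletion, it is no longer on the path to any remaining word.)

Walk "lukatadorro" from the leaf back toward the root, removing each node that no remaining word uses.
The suffix "dorro" (5 nodes) is used only by "lukatadorro"; the node for "lukata" still has the child "m", so pruning stops there.
Nodes removed: 5

5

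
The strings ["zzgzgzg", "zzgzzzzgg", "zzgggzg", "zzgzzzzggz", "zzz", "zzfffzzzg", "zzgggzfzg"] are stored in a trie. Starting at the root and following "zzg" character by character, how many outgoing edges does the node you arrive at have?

Walk "zzg" from the root, arriving at one node.
Characters that immediately follow "zzg" among the stored strings: {g, z}.
That node has 2 child edges.

2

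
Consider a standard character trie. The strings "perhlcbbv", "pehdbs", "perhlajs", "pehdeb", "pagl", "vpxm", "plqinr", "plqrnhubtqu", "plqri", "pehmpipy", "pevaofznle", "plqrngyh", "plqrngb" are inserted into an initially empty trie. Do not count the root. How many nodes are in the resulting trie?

For each word, the new-node count is its length minus the longest prefix already in the trie:
  "perhlcbbv" → 9 new (p, e, r, h, l, c, b, b, v)
  "pehdbs" → prefix "pe" already present; 4 new (h, d, b, s)
  "perhlajs" → prefix "perhl" already present; 3 new (a, j, s)
  "pehdeb" → prefix "pehd" already present; 2 new (e, b)
  "pagl" → prefix "p" already present; 3 new (a, g, l)
  "vpxm" → 4 new (v, p, x, m)
  "plqinr" → prefix "p" already present; 5 new (l, q, i, n, r)
  "plqrnhubtqu" → prefix "plq" already present; 8 new (r, n, h, u, b, t, q, u)
  "plqri" → prefix "plqr" already present; 1 new (i)
  "pehmpipy" → prefix "peh" already present; 5 new (m, p, i, p, y)
  "pevaofznle" → prefix "pe" already present; 8 new (v, a, o, f, z, n, l, e)
  "plqrngyh" → prefix "plqrn" already present; 3 new (g, y, h)
  "plqrngb" → prefix "plqrng" already present; 1 new (b)
Total nodes = 9 + 4 + 3 + 2 + 3 + 4 + 5 + 8 + 1 + 5 + 8 + 3 + 1 = 56

56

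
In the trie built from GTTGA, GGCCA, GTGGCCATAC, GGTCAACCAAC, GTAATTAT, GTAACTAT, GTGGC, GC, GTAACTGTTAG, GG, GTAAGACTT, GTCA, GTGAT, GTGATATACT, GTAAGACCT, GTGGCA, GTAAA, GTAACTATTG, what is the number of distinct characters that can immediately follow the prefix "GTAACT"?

Follow the path "GTAACT" to its node, then look at its outgoing edges.
Characters that immediately follow "GTAACT" among the stored strings: {A, G}.
That node has 2 child edges.

2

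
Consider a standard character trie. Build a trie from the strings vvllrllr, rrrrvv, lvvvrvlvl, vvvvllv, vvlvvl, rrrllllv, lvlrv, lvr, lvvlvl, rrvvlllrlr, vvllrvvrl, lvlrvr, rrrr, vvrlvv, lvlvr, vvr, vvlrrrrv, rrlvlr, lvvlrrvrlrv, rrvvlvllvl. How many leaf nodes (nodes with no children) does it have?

17

Leaves are exactly the stored words that no other stored word extends.
Those words: "lvlrvr", "lvlvr", "lvr", "lvvlrrvrlrv", "lvvlvl", "lvvvrvlvl", "rrlvlr", "rrrllllv", "rrrrvv", "rrvvlllrlr", "rrvvlvllvl", "vvllrllr", "vvllrvvrl", "vvlrrrrv", "vvlvvl", "vvrlvv", "vvvvllv"
Leaf count: 17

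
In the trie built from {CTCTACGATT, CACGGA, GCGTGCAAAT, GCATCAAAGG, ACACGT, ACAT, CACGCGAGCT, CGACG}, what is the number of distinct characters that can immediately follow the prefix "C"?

3

Walk "C" from the root, arriving at one node.
Characters that immediately follow "C" among the stored strings: {A, G, T}.
That node has 3 child edges.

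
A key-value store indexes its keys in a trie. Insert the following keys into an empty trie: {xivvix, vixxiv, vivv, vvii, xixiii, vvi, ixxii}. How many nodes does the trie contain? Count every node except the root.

Insert word by word; a character creates a node only if that edge doesn't already exist:
  "xivvix" → 6 new (x, i, v, v, i, x)
  "vixxiv" → 6 new (v, i, x, x, i, v)
  "vivv" → prefix "vi" already present; 2 new (v, v)
  "vvii" → prefix "v" already present; 3 new (v, i, i)
  "xixiii" → prefix "xi" already present; 4 new (x, i, i, i)
  "vvi" → prefix "vvi" already present; 0 new (none)
  "ixxii" → 5 new (i, x, x, i, i)
Total nodes = 6 + 6 + 2 + 3 + 4 + 0 + 5 = 26

26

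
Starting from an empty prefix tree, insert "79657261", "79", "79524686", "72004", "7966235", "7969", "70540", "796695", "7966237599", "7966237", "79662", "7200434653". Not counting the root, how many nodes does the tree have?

Trie structure (* marks end of a word):
(root)
└─ 7
   ├─ 0
   │  └─ 5
   │     └─ 4
   │        └─ 0 *
   ├─ 2
   │  └─ 0
   │     └─ 0
   │        └─ 4 *
   │           └─ 3
   │              └─ 4
   │                 └─ 6
   │                    └─ 5
   │                       └─ 3 *
   └─ 9 *
      ├─ 5
      │  └─ 2
      │     └─ 4
      │        └─ 6
      │           └─ 8
      │              └─ 6 *
      └─ 6
         ├─ 5
         │  └─ 7
         │     └─ 2
         │        └─ 6
         │           └─ 1 *
         ├─ 6
         │  ├─ 2 *
         │  │  └─ 3
         │  │     ├─ 5 *
         │  │     └─ 7 *
         │  │        └─ 5
         │  │           └─ 9
         │  │              └─ 9 *
         │  └─ 9
         │     └─ 5 *
         └─ 9 *
Counting every labelled node above: 38.

38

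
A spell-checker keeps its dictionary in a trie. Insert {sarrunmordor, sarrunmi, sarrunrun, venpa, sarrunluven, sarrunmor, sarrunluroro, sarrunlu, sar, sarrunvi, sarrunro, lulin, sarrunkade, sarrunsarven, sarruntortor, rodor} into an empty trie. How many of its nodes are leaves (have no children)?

13

A leaf is a node with no children — equivalently, the end of a word that is not a proper prefix of any other stored word.
Those words: "lulin", "rodor", "sarrunkade", "sarrunluroro", "sarrunluven", "sarrunmi", "sarrunmordor", "sarrunro", "sarrunrun", "sarrunsarven", "sarruntortor", "sarrunvi", "venpa"
Leaf count: 13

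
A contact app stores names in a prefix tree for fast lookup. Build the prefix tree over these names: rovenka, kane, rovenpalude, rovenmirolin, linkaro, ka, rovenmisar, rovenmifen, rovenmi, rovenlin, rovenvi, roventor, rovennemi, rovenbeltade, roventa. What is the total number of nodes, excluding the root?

Insert word by word; a character creates a node only if that edge doesn't already exist:
  "rovenka" → 7 new (r, o, v, e, n, k, a)
  "kane" → 4 new (k, a, n, e)
  "rovenpalude" → prefix "roven" already present; 6 new (p, a, l, u, d, e)
  "rovenmirolin" → prefix "roven" already present; 7 new (m, i, r, o, l, i, n)
  "linkaro" → 7 new (l, i, n, k, a, r, o)
  "ka" → prefix "ka" already present; 0 new (none)
  "rovenmisar" → prefix "rovenmi" already present; 3 new (s, a, r)
  "rovenmifen" → prefix "rovenmi" already present; 3 new (f, e, n)
  "rovenmi" → prefix "rovenmi" already present; 0 new (none)
  "rovenlin" → prefix "roven" already present; 3 new (l, i, n)
  "rovenvi" → prefix "roven" already present; 2 new (v, i)
  "roventor" → prefix "roven" already present; 3 new (t, o, r)
  "rovennemi" → prefix "roven" already present; 4 new (n, e, m, i)
  "rovenbeltade" → prefix "roven" already present; 7 new (b, e, l, t, a, d, e)
  "roventa" → prefix "rovent" already present; 1 new (a)
Total nodes = 7 + 4 + 6 + 7 + 7 + 0 + 3 + 3 + 0 + 3 + 2 + 3 + 4 + 7 + 1 = 57

57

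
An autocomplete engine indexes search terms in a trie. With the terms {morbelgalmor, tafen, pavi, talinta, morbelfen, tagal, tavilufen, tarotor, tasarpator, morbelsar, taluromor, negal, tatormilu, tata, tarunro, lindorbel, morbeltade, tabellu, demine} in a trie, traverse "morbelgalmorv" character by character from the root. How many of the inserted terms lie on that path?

1

Check each prefix of "morbelgalmorv" against the stored set — each match is an end-marker on the path.
Prefixes of the query that are stored words: "morbelgalmor"
Count: 1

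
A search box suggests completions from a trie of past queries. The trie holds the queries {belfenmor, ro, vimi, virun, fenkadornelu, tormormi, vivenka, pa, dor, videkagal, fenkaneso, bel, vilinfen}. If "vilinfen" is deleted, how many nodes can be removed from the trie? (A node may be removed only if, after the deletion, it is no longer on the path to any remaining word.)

After clearing the end-marker at "vilinfen", prune upward until reaching a node still needed by another word.
The suffix "linfen" (6 nodes) is used only by "vilinfen"; the node for "vi" still has the child "m", so pruning stops there.
Nodes removed: 6

6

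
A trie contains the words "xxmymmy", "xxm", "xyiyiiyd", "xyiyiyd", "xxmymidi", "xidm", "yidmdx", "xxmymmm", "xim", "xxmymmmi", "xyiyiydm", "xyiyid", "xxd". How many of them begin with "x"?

12

Filter for entries beginning with "x":
Matches: "xidm", "xim", "xxd", "xxm", "xxmymidi", "xxmymmm", "xxmymmmi", "xxmymmy", "xyiyid", "xyiyiiyd", "xyiyiyd", "xyiyiydm"
Count: 12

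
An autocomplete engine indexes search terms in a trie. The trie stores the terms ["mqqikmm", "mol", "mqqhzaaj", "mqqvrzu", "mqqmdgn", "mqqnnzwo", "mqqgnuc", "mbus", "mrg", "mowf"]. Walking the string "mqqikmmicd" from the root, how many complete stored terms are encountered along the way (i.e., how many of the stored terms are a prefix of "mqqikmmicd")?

Check each prefix of "mqqikmmicd" against the stored set — each match is an end-marker on the path.
Prefixes of the query that are stored words: "mqqikmm"
Count: 1

1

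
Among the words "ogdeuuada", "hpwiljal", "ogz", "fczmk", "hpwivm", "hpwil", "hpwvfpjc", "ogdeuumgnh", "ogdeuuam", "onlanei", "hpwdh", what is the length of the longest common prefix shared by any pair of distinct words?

The deepest shared node is where two words last agree before diverging.
e.g. "ogdeuuada" and "ogdeuuam" share the prefix "ogdeuua" of length 7; no pair shares a longer one.
Longest shared-prefix length: 7

7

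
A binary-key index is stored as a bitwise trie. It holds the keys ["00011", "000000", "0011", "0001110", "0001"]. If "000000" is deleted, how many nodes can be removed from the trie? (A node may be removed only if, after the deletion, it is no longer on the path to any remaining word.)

3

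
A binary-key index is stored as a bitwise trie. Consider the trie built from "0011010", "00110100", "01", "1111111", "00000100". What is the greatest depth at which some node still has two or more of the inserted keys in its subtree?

The deepest shared node is where two words last agree before diverging.
e.g. "0011010" and "00110100" share the prefix "0011010" of length 7; no pair shares a longer one.
Longest shared-prefix length: 7

7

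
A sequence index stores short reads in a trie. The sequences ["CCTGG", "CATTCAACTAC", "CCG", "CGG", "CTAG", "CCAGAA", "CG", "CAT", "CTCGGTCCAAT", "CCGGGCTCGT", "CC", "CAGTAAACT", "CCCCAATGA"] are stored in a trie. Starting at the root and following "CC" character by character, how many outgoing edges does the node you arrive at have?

Follow the path "CC" to its node, then look at its outgoing edges.
Distinct next characters after "CC": A, C, G, T.
That node has 4 child edges.

4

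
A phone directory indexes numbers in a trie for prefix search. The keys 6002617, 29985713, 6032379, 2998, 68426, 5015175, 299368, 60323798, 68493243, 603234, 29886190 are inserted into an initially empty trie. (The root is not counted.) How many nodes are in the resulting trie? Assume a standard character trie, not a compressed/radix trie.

47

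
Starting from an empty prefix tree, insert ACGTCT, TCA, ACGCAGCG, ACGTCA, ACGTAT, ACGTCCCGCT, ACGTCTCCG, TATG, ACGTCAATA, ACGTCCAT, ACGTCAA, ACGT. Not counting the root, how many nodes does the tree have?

33

Count nodes per top-level branch (shared prefixes stored once):
  'A'-branch (ACGCAGCG, ACGT, ACGTAT, ACGTCA, ACGTCAA, ACGTCAATA, ACGTCCAT, ACGTCCCGCT, ACGTCT, ACGTCTCCG): 27 nodes
  'T'-branch (TATG, TCA): 6 nodes
Sum: 33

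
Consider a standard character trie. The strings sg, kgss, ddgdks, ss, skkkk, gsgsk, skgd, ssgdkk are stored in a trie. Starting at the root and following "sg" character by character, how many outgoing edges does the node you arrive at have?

0

The children of the "sg" node are the distinct next characters among strings starting with "sg".
No stored string extends past "sg".
That node has 0 child edges.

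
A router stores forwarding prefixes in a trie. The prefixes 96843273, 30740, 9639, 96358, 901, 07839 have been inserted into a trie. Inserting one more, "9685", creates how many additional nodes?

1

"968" is already a path in the trie; the remaining "5" must be added.
Each of the 1 remaining characters creates one node.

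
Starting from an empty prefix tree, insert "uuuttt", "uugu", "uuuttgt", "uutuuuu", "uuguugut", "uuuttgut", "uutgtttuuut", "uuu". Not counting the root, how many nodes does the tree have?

Trie structure (* marks end of a word):
(root)
└─ u
   └─ u
      ├─ g
      │  └─ u *
      │     └─ u
      │        └─ g
      │           └─ u
      │              └─ t *
      ├─ t
      │  ├─ g
      │  │  └─ t
      │  │     └─ t
      │  │        └─ t
      │  │           └─ u
      │  │              └─ u
      │  │                 └─ u
      │  │                    └─ t *
      │  └─ u
      │     └─ u
      │        └─ u
      │           └─ u *
      └─ u *
         └─ t
            └─ t
               ├─ g
               │  ├─ t *
               │  └─ u
               │     └─ t *
               └─ t *
Counting every labelled node above: 29.

29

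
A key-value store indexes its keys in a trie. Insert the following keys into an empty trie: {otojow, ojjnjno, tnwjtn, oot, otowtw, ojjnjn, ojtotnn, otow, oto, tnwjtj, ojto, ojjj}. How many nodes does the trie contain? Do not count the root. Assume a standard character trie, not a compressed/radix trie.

30

Count nodes per top-level branch (shared prefixes stored once):
  'o'-branch (ojjj, ojjnjn, ojjnjno, ojto, ojtotnn, oot, oto, otojow, otow, otowtw): 23 nodes
  't'-branch (tnwjtj, tnwjtn): 7 nodes
Sum: 30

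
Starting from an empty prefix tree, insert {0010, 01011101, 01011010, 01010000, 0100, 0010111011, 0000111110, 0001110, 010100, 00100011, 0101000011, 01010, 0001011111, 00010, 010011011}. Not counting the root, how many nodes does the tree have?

Trace insertions, counting only characters that open a new branch:
  "0010" → 4 new (0, 0, 1, 0)
  "01011101" → prefix "0" already present; 7 new (1, 0, 1, 1, 1, 0, 1)
  "01011010" → prefix "01011" already present; 3 new (0, 1, 0)
  "01010000" → prefix "0101" already present; 4 new (0, 0, 0, 0)
  "0100" → prefix "010" already present; 1 new (0)
  "0010111011" → prefix "0010" already present; 6 new (1, 1, 1, 0, 1, 1)
  "0000111110" → prefix "00" already present; 8 new (0, 0, 1, 1, 1, 1, 1, 0)
  "0001110" → prefix "000" already present; 4 new (1, 1, 1, 0)
  "010100" → prefix "010100" already present; 0 new (none)
  "00100011" → prefix "0010" already present; 4 new (0, 0, 1, 1)
  "0101000011" → prefix "01010000" already present; 2 new (1, 1)
  "01010" → prefix "01010" already present; 0 new (none)
  "0001011111" → prefix "0001" already present; 6 new (0, 1, 1, 1, 1, 1)
  "00010" → prefix "00010" already present; 0 new (none)
  "010011011" → prefix "0100" already present; 5 new (1, 1, 0, 1, 1)
Total nodes = 4 + 7 + 3 + 4 + 1 + 6 + 8 + 4 + 0 + 4 + 2 + 0 + 6 + 0 + 5 = 54

54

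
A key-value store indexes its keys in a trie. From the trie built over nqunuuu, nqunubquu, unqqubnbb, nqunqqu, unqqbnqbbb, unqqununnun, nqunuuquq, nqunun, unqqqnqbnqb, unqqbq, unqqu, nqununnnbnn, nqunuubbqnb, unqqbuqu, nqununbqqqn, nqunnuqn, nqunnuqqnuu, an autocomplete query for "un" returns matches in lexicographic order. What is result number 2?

unqqbq

Filter for "un…" and sort: "unqqbnqbbb", "unqqbq", "unqqbuqu", "unqqqnqbnqb", "unqqu", "unqqubnbb", "unqqununnun"
The 2nd is unqqbq.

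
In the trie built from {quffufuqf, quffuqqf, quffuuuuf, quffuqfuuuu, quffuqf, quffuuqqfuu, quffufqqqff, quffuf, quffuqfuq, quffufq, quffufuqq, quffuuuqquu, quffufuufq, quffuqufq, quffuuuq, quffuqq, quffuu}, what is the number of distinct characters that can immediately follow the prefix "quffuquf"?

Follow the path "quffuquf" to its node, then look at its outgoing edges.
Distinct next characters after "quffuquf": q.
That node has 1 child edge.

1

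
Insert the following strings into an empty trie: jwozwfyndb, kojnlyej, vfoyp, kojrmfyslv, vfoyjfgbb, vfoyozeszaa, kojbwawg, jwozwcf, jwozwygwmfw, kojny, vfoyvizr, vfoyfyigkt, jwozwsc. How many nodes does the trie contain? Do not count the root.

Count nodes per top-level branch (shared prefixes stored once):
  'j'-branch (jwozwcf, jwozwfyndb, jwozwsc, jwozwygwmfw): 20 nodes
  'k'-branch (kojbwawg, kojnlyej, kojny, kojrmfyslv): 21 nodes
  'v'-branch (vfoyfyigkt, vfoyjfgbb, vfoyozeszaa, vfoyp, vfoyvizr): 27 nodes
Sum: 68

68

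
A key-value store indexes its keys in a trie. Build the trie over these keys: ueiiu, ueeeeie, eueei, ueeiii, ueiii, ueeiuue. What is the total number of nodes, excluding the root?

22

Trie structure (* marks end of a word):
(root)
├─ e
│  └─ u
│     └─ e
│        └─ e
│           └─ i *
└─ u
   └─ e
      ├─ e
      │  ├─ e
      │  │  └─ e
      │  │     └─ i
      │  │        └─ e *
      │  └─ i
      │     ├─ i
      │     │  └─ i *
      │     └─ u
      │        └─ u
      │           └─ e *
      └─ i
         └─ i
            ├─ i *
            └─ u *
Counting every labelled node above: 22.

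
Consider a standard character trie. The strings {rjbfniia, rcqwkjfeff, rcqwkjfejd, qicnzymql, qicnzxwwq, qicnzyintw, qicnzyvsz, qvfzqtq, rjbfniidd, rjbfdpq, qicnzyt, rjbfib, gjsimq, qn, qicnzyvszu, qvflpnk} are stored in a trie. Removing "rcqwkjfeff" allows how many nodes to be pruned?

A node on "rcqwkjfeff"'s path can go only if nothing else ends at it or branches off below it.
The suffix "ff" (2 nodes) is used only by "rcqwkjfeff"; the node for "rcqwkjfe" still has the child "j", so pruning stops there.
Nodes removed: 2

2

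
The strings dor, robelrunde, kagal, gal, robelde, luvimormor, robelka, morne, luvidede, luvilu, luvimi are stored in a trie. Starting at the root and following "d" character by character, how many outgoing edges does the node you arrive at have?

The children of the "d" node are the distinct next characters among strings starting with "d".
Distinct next characters after "d": o.
That node has 1 child edge.

1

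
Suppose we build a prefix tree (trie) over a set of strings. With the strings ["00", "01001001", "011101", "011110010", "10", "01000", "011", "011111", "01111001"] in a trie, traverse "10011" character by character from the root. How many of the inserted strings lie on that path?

1

Traverse "10011" character by character; count nodes along the way that are marked as word ends.
Prefixes of the query that are stored words: "10"
Count: 1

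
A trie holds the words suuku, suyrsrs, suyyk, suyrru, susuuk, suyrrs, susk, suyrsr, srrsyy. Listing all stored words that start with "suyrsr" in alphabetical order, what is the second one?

Filter for "suyrsr…" and sort: "suyrsr", "suyrsrs"
The 2nd is suyrsrs.

suyrsrs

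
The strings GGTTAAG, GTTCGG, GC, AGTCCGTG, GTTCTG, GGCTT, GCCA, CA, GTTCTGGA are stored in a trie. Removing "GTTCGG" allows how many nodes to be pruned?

2

After clearing the end-marker at "GTTCGG", prune upward until reaching a node still needed by another word.
The suffix "GG" (2 nodes) is used only by "GTTCGG"; the node for "GTTC" still has the child "T", so pruning stops there.
Nodes removed: 2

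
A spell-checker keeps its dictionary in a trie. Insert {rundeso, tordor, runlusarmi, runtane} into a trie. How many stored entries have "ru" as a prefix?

3

Filter for entries beginning with "ru":
Matches: "rundeso", "runlusarmi", "runtane"
Count: 3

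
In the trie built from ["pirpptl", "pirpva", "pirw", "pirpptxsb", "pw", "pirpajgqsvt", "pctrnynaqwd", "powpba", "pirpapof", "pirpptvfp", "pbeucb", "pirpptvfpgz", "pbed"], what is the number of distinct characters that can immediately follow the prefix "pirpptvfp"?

1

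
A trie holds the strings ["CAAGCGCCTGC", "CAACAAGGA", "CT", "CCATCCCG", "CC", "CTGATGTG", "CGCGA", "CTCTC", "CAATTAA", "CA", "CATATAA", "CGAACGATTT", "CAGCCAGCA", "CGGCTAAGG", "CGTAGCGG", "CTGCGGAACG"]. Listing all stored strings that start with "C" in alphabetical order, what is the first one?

Filter for "C…" and sort: "CA", "CAACAAGGA", "CAAGCGCCTGC", "CAATTAA", "CAGCCAGCA", "CATATAA", "CC", "CCATCCCG", "CGAACGATTT", "CGCGA", "CGGCTAAGG", "CGTAGCGG", "CT", "CTCTC", "CTGATGTG", "CTGCGGAACG"
Position 1: CA

CA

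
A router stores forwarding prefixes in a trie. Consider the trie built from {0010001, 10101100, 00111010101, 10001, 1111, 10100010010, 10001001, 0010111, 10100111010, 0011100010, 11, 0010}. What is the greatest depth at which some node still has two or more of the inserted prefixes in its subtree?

6

Look for the deepest trie node that still has at least two words in its subtree.
"0011100010" and "00111010101" agree on "001110" (6 characters) before diverging; nothing deeper is shared.
Longest shared-prefix length: 6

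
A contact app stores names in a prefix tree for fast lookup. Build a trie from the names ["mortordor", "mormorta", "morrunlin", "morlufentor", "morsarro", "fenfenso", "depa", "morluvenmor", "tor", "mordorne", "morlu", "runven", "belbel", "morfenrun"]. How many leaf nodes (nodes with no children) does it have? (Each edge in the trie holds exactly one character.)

Leaves are exactly the stored words that no other stored word extends.
Those words: "belbel", "depa", "fenfenso", "mordorne", "morfenrun", "morlufentor", "morluvenmor", "mormorta", "morrunlin", "morsarro", "mortordor", "runven", "tor"
Leaf count: 13

13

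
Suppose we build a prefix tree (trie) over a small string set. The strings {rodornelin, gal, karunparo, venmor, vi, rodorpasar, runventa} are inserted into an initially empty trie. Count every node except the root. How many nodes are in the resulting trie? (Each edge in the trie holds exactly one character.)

41

For each word, the new-node count is its length minus the longest prefix already in the trie:
  "rodornelin" → 10 new (r, o, d, o, r, n, e, l, i, n)
  "gal" → 3 new (g, a, l)
  "karunparo" → 9 new (k, a, r, u, n, p, a, r, o)
  "venmor" → 6 new (v, e, n, m, o, r)
  "vi" → prefix "v" already present; 1 new (i)
  "rodorpasar" → prefix "rodor" already present; 5 new (p, a, s, a, r)
  "runventa" → prefix "r" already present; 7 new (u, n, v, e, n, t, a)
Total nodes = 10 + 3 + 9 + 6 + 1 + 5 + 7 = 41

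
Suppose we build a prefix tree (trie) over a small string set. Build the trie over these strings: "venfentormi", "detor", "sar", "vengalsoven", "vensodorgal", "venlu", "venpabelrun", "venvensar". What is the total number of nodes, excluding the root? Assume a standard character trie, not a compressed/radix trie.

Trace insertions, counting only characters that open a new branch:
  "venfentormi" → 11 new (v, e, n, f, e, n, t, o, r, m, i)
  "detor" → 5 new (d, e, t, o, r)
  "sar" → 3 new (s, a, r)
  "vengalsoven" → prefix "ven" already present; 8 new (g, a, l, s, o, v, e, n)
  "vensodorgal" → prefix "ven" already present; 8 new (s, o, d, o, r, g, a, l)
  "venlu" → prefix "ven" already present; 2 new (l, u)
  "venpabelrun" → prefix "ven" already present; 8 new (p, a, b, e, l, r, u, n)
  "venvensar" → prefix "ven" already present; 6 new (v, e, n, s, a, r)
Total nodes = 11 + 5 + 3 + 8 + 8 + 2 + 8 + 6 = 51

51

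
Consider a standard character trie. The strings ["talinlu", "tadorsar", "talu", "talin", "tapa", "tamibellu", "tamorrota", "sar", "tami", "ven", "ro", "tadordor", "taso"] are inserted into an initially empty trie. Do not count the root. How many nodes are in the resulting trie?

Count nodes per top-level branch (shared prefixes stored once):
  'r'-branch (ro): 2 nodes
  's'-branch (sar): 3 nodes
  't'-branch (tadordor, tadorsar, talin, talinlu, talu, tami, tamibellu, tamorrota, tapa, taso): 34 nodes
  'v'-branch (ven): 3 nodes
Sum: 42

42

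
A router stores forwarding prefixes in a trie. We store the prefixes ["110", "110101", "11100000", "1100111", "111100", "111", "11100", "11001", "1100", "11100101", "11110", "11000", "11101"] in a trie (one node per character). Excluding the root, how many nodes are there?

24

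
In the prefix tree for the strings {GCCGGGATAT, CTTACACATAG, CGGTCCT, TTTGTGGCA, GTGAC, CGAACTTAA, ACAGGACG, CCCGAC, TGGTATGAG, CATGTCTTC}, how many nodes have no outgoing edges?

A leaf is a node with no children — equivalently, the end of a word that is not a proper prefix of any other stored word.
Those words: "ACAGGACG", "CATGTCTTC", "CCCGAC", "CGAACTTAA", "CGGTCCT", "CTTACACATAG", "GCCGGGATAT", "GTGAC", "TGGTATGAG", "TTTGTGGCA"
Leaf count: 10

10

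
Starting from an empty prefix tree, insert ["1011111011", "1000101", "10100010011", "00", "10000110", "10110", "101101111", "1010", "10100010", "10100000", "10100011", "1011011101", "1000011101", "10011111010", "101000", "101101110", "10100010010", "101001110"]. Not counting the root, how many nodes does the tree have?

Count nodes per top-level branch (shared prefixes stored once):
  '0'-branch (00): 2 nodes
  '1'-branch (10000110, 1000011101, 1000101, 10011111010, 1010, 101000, 10100000, 10100010, 10100010010, 10100010011, 10100011, 101001110, 10110, 101101110, 1011011101, 101101111, 1011111011): 53 nodes
Sum: 55

55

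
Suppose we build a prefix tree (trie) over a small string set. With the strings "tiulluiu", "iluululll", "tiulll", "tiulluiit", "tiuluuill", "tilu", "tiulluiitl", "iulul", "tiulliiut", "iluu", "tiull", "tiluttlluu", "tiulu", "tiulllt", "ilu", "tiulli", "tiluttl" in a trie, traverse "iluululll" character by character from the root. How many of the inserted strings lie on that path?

3

Walk "iluululll" from the root; an end-of-word marker is hit whenever a stored word is a prefix of "iluululll".
Prefixes of the query that are stored words: "ilu", "iluu", "iluululll"
Count: 3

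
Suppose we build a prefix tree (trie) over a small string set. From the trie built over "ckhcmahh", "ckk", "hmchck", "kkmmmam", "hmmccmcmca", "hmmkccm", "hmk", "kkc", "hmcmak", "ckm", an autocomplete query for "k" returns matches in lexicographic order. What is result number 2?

DFS of the "k" subtree visits, in order: "kkc", "kkmmmam"
Position 2: kkmmmam

kkmmmam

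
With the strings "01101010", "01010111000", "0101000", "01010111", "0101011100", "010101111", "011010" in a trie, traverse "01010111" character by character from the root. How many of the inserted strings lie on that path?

1

Traverse "01010111" character by character; count nodes along the way that are marked as word ends.
Prefixes of the query that are stored words: "01010111"
Count: 1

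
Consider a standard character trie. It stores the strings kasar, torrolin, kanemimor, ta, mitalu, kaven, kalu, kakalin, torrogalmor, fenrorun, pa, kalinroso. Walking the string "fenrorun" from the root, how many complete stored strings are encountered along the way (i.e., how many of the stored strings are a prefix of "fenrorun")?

Check each prefix of "fenrorun" against the stored set — each match is an end-marker on the path.
Prefixes of the query that are stored words: "fenrorun"
Count: 1

1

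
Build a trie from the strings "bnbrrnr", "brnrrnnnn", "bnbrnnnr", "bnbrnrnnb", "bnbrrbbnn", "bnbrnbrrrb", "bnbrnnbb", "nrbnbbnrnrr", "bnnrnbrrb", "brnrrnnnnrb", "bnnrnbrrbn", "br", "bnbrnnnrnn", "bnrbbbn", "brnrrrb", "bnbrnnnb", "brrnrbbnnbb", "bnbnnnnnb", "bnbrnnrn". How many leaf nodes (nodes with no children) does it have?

15

Leaves are exactly the stored words that no other stored word extends.
Those words: "bnbnnnnnb", "bnbrnbrrrb", "bnbrnnbb", "bnbrnnnb", "bnbrnnnrnn", "bnbrnnrn", "bnbrnrnnb", "bnbrrbbnn", "bnbrrnr", "bnnrnbrrbn", "bnrbbbn", "brnrrnnnnrb", "brnrrrb", "brrnrbbnnbb", "nrbnbbnrnrr"
Leaf count: 15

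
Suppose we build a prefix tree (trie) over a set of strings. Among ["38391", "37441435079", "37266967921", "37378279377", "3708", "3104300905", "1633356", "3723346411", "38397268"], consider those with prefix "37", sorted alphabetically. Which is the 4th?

DFS of the "37" subtree visits, in order: "3708", "3723346411", "37266967921", "37378279377", "37441435079"
Position 4: 37378279377

37378279377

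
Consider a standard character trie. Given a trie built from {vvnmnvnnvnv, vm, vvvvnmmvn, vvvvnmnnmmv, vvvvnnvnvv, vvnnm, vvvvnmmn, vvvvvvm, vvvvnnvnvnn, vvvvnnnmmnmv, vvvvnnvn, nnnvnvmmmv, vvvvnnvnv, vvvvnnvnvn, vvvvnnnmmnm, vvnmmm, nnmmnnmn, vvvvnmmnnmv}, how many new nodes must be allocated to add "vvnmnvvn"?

"vvnmnv" is already a path in the trie; the remaining "vn" must be added.
New nodes needed: |"vvnmnvvn"| − 6 = 8 − 6 = 2.

2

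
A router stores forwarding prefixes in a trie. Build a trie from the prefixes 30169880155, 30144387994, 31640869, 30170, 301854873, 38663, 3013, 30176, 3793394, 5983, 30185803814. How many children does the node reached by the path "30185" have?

The children of the "30185" node are the distinct next characters among strings starting with "30185".
Distinct next characters after "30185": 4, 8.
That node has 2 child edges.

2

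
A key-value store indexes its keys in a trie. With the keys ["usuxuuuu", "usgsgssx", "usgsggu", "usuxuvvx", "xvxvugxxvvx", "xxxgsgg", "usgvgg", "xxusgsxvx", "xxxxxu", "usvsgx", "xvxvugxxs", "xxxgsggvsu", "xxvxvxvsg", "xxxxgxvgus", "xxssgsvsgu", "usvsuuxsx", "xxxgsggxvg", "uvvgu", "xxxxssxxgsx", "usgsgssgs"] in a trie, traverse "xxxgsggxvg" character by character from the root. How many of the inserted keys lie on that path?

Walk "xxxgsggxvg" from the root; an end-of-word marker is hit whenever a stored word is a prefix of "xxxgsggxvg".
Prefixes of the query that are stored words: "xxxgsgg", "xxxgsggxvg"
Count: 2

2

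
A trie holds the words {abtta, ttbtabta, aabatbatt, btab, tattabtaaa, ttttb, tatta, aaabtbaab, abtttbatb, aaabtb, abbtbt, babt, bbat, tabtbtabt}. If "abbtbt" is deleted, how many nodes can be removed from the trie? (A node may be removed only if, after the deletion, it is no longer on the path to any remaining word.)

4

After clearing the end-marker at "abbtbt", prune upward until reaching a node still needed by another word.
The suffix "btbt" (4 nodes) is used only by "abbtbt"; the node for "ab" still has the child "t", so pruning stops there.
Nodes removed: 4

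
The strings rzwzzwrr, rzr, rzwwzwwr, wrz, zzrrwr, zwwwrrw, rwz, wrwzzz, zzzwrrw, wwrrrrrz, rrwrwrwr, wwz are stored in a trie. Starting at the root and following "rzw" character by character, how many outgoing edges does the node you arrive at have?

2

Follow the path "rzw" to its node, then look at its outgoing edges.
Distinct next characters after "rzw": w, z.
That node has 2 child edges.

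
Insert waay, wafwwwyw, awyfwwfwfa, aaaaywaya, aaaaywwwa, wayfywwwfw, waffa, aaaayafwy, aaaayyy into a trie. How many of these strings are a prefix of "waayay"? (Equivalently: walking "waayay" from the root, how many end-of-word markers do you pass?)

Traverse "waayay" character by character; count nodes along the way that are marked as word ends.
Prefixes of the query that are stored words: "waay"
Count: 1

1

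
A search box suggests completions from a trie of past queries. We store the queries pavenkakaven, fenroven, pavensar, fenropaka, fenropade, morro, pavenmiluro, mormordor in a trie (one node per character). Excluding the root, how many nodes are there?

Trace insertions, counting only characters that open a new branch:
  "pavenkakaven" → 12 new (p, a, v, e, n, k, a, k, a, v, e, n)
  "fenroven" → 8 new (f, e, n, r, o, v, e, n)
  "pavensar" → prefix "paven" already present; 3 new (s, a, r)
  "fenropaka" → prefix "fenro" already present; 4 new (p, a, k, a)
  "fenropade" → prefix "fenropa" already present; 2 new (d, e)
  "morro" → 5 new (m, o, r, r, o)
  "pavenmiluro" → prefix "paven" already present; 6 new (m, i, l, u, r, o)
  "mormordor" → prefix "mor" already present; 6 new (m, o, r, d, o, r)
Total nodes = 12 + 8 + 3 + 4 + 2 + 5 + 6 + 6 = 46

46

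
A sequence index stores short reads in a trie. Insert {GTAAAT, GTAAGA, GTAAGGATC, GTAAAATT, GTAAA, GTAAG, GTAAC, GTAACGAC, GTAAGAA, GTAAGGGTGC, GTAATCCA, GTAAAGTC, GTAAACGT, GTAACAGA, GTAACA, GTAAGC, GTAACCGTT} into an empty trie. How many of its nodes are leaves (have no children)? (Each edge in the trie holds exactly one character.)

12

Leaves are exactly the stored words that no other stored word extends.
Those words: "GTAAAATT", "GTAAACGT", "GTAAAGTC", "GTAAAT", "GTAACAGA", "GTAACCGTT", "GTAACGAC", "GTAAGAA", "GTAAGC", "GTAAGGATC", "GTAAGGGTGC", "GTAATCCA"
Leaf count: 12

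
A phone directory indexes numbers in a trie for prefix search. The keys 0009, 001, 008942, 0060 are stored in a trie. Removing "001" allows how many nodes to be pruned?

After clearing the end-marker at "001", prune upward until reaching a node still needed by another word.
The suffix "1" (1 node) is used only by "001"; the node for "00" still has the child "0", so pruning stops there.
Nodes removed: 1

1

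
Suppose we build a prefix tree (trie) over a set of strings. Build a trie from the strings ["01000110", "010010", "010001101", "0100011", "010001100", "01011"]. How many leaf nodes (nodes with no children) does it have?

4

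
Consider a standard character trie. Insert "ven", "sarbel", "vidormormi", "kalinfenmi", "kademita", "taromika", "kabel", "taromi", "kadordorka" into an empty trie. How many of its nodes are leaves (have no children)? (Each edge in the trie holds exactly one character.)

8

A leaf is a node with no children — equivalently, the end of a word that is not a proper prefix of any other stored word.
Those words: "kabel", "kademita", "kadordorka", "kalinfenmi", "sarbel", "taromika", "ven", "vidormormi"
Leaf count: 8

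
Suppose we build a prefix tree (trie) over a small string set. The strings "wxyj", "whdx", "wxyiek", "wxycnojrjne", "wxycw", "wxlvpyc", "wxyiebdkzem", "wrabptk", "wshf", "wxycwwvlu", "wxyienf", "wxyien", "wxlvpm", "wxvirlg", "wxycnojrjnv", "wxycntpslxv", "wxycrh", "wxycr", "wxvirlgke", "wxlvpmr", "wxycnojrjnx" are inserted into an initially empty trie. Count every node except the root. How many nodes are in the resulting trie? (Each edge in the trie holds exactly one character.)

Insert word by word; a character creates a node only if that edge doesn't already exist:
  "wxyj" → 4 new (w, x, y, j)
  "whdx" → prefix "w" already present; 3 new (h, d, x)
  "wxyiek" → prefix "wxy" already present; 3 new (i, e, k)
  "wxycnojrjne" → prefix "wxy" already present; 8 new (c, n, o, j, r, j, n, e)
  "wxycw" → prefix "wxyc" already present; 1 new (w)
  "wxlvpyc" → prefix "wx" already present; 5 new (l, v, p, y, c)
  "wxyiebdkzem" → prefix "wxyie" already present; 6 new (b, d, k, z, e, m)
  "wrabptk" → prefix "w" already present; 6 new (r, a, b, p, t, k)
  "wshf" → prefix "w" already present; 3 new (s, h, f)
  "wxycwwvlu" → prefix "wxycw" already present; 4 new (w, v, l, u)
  "wxyienf" → prefix "wxyie" already present; 2 new (n, f)
  "wxyien" → prefix "wxyien" already present; 0 new (none)
  "wxlvpm" → prefix "wxlvp" already present; 1 new (m)
  "wxvirlg" → prefix "wx" already present; 5 new (v, i, r, l, g)
  "wxycnojrjnv" → prefix "wxycnojrjn" already present; 1 new (v)
  "wxycntpslxv" → prefix "wxycn" already present; 6 new (t, p, s, l, x, v)
  "wxycrh" → prefix "wxyc" already present; 2 new (r, h)
  "wxycr" → prefix "wxycr" already present; 0 new (none)
  "wxvirlgke" → prefix "wxvirlg" already present; 2 new (k, e)
  "wxlvpmr" → prefix "wxlvpm" already present; 1 new (r)
  "wxycnojrjnx" → prefix "wxycnojrjn" already present; 1 new (x)
Total nodes = 4 + 3 + 3 + 8 + 1 + 5 + 6 + 6 + 3 + 4 + 2 + 0 + 1 + 5 + 1 + 6 + 2 + 0 + 2 + 1 + 1 = 64

64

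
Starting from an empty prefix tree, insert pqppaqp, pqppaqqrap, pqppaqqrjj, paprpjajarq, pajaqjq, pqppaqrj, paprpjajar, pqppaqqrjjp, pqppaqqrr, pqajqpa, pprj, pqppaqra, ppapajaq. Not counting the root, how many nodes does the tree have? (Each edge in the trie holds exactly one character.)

Trace insertions, counting only characters that open a new branch:
  "pqppaqp" → 7 new (p, q, p, p, a, q, p)
  "pqppaqqrap" → prefix "pqppaq" already present; 4 new (q, r, a, p)
  "pqppaqqrjj" → prefix "pqppaqqr" already present; 2 new (j, j)
  "paprpjajarq" → prefix "p" already present; 10 new (a, p, r, p, j, a, j, a, r, q)
  "pajaqjq" → prefix "pa" already present; 5 new (j, a, q, j, q)
  "pqppaqrj" → prefix "pqppaq" already present; 2 new (r, j)
  "paprpjajar" → prefix "paprpjajar" already present; 0 new (none)
  "pqppaqqrjjp" → prefix "pqppaqqrjj" already present; 1 new (p)
  "pqppaqqrr" → prefix "pqppaqqr" already present; 1 new (r)
  "pqajqpa" → prefix "pq" already present; 5 new (a, j, q, p, a)
  "pprj" → prefix "p" already present; 3 new (p, r, j)
  "pqppaqra" → prefix "pqppaqr" already present; 1 new (a)
  "ppapajaq" → prefix "pp" already present; 6 new (a, p, a, j, a, q)
Total nodes = 7 + 4 + 2 + 10 + 5 + 2 + 0 + 1 + 1 + 5 + 3 + 1 + 6 = 47

47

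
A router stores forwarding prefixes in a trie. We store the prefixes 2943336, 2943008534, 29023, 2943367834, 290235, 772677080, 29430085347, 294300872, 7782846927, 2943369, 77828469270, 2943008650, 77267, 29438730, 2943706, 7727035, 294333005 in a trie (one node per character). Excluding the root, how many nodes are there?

61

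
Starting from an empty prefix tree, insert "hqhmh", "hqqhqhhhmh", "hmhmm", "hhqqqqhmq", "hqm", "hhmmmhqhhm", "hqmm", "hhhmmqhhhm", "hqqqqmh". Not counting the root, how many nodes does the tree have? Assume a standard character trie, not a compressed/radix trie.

47

Trace insertions, counting only characters that open a new branch:
  "hqhmh" → 5 new (h, q, h, m, h)
  "hqqhqhhhmh" → prefix "hq" already present; 8 new (q, h, q, h, h, h, m, h)
  "hmhmm" → prefix "h" already present; 4 new (m, h, m, m)
  "hhqqqqhmq" → prefix "h" already present; 8 new (h, q, q, q, q, h, m, q)
  "hqm" → prefix "hq" already present; 1 new (m)
  "hhmmmhqhhm" → prefix "hh" already present; 8 new (m, m, m, h, q, h, h, m)
  "hqmm" → prefix "hqm" already present; 1 new (m)
  "hhhmmqhhhm" → prefix "hh" already present; 8 new (h, m, m, q, h, h, h, m)
  "hqqqqmh" → prefix "hqq" already present; 4 new (q, q, m, h)
Total nodes = 5 + 8 + 4 + 8 + 1 + 8 + 1 + 8 + 4 = 47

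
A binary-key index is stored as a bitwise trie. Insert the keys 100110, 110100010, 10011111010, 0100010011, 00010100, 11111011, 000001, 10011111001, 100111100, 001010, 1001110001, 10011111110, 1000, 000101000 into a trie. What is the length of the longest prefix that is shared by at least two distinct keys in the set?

9

The deepest shared node is where two words last agree before diverging.
e.g. "10011111001" and "10011111010" share the prefix "100111110" of length 9; no pair shares a longer one.
Longest shared-prefix length: 9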